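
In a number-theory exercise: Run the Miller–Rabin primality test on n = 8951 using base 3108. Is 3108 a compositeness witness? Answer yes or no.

n − 1 = 8950 = 2^1 · 4475, so s = 1 and d = 4475.
x_0 = 3108^4475 mod 8951 = 1.
x_0 = 1, so 3108 is not a witness.

no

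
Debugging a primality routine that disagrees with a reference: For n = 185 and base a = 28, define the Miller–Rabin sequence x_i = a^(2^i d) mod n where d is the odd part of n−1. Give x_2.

n − 1 = 184 = 2^3 · 23, so s = 3 and d = 23.
x_0 = 28^23 mod 185 = 77.
x_1 = 77^2 mod 185 = 9.
x_2 = 9^2 mod 185 = 81.

81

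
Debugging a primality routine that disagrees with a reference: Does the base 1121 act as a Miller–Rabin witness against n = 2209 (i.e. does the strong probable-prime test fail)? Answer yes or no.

no

n − 1 = 2208 = 2^5 · 69, so s = 5 and d = 69.
x_0 = 1121^69 mod 2209 = 2208.
x_0 = 2208 ≡ −1, so 1121 is not a witness.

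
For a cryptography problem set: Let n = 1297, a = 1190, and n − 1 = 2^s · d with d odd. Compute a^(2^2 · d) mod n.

n − 1 = 1296 = 2^4 · 81, so s = 4 and d = 81.
x_0 = 1190^81 mod 1297 = 216.
x_1 = 216^2 mod 1297 = 1261.
x_2 = 1261^2 mod 1297 = 1296.

1296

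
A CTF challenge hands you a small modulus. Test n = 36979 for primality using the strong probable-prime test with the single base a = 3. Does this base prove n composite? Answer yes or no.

no

n − 1 = 36978 = 2^1 · 18489, so s = 1 and d = 18489.
Repeated squaring mod 36979: 3^1 ≡ 3, 3^2 ≡ 9, 3^4 ≡ 81, 3^8 ≡ 6561, 3^16 ≡ 3165, 3^32 ≡ 32895, 3^64 ≡ 1527, 3^128 ≡ 2052, 3^256 ≡ 32077, 3^512 ≡ 30233, 3^1024 ≡ 24346, 3^2048 ≡ 28304, 3^4096 ≡ 3360, 3^8192 ≡ 11005, 3^16384 ≡ 3800.
18489 = 16384 + 2048 + 32 + 16 + 8 + 1, so 3^18489 ≡ 3800·28304·32895·3165·6561·3 ≡ 36978 (mod 36979).
x_0 = 3^18489 mod 36979 = 36978.
x_0 = 36978 ≡ −1, so 3 is not a witness.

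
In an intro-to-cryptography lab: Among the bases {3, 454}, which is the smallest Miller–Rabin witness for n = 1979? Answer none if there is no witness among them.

none

n − 1 = 1978 = 2^1 · 989, so s = 1 and d = 989.
Base 3: x_0 = 3^989 mod 1979 = 1. x_0 = 1, so 3 is not a witness.
Base 454: x_0 = 454^989 mod 1979 = 1978. x_0 = 1978 ≡ −1, so 454 is not a witness.
No listed base is a witness for 1979.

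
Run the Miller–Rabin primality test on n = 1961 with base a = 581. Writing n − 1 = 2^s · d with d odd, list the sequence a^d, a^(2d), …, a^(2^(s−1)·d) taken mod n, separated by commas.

935, 1580, 47

n − 1 = 1960 = 2^3 · 245, so s = 3 and d = 245.
x_0 = 581^245 mod 1961 = 935.
x_1 = 935^2 mod 1961 = 1580.
x_2 = 1580^2 mod 1961 = 47.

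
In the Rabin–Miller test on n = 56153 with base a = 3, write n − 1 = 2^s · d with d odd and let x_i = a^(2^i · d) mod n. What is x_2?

n − 1 = 56152 = 2^3 · 7019, so s = 3 and d = 7019.
x_0 = 3^7019 mod 56153 = 10684.
x_1 = 10684^2 mod 56153 = 44960.
x_2 = 44960^2 mod 56153 = 5906.

5906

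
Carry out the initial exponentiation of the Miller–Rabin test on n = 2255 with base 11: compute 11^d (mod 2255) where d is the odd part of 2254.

1716

n − 1 = 2254 = 2^1 · 1127, so s = 1 and d = 1127.
By repeated squaring, 11^1127 ≡ 1716 (mod 2255).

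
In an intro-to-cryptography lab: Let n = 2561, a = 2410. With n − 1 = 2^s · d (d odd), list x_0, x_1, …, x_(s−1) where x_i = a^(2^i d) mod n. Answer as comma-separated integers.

n − 1 = 2560 = 2^9 · 5, so s = 9 and d = 5.
x_0 = 2410^5 mod 2561 = 1643.
x_1 = 1643^2 mod 2561 = 155.
x_2 = 155^2 mod 2561 = 976.
x_3 = 976^2 mod 2561 = 2445.
x_4 = 2445^2 mod 2561 = 651.
x_5 = 651^2 mod 2561 = 1236.
x_6 = 1236^2 mod 2561 = 1340.
x_7 = 1340^2 mod 2561 = 339.
x_8 = 339^2 mod 2561 = 2237.

1643, 155, 976, 2445, 651, 1236, 1340, 339, 2237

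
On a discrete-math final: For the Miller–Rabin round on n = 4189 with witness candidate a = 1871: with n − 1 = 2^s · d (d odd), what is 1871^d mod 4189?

n − 1 = 4188 = 2^2 · 1047, so s = 2 and d = 1047.
Repeated squaring mod 4189: 1871^1 ≡ 1871, 1871^2 ≡ 2826, 1871^4 ≡ 2042, 1871^8 ≡ 1709, 1871^16 ≡ 948, 1871^32 ≡ 2258, 1871^64 ≡ 551, 1871^128 ≡ 1993, 1871^256 ≡ 877, 1871^512 ≡ 2542, 1871^1024 ≡ 2326.
1047 = 1024 + 16 + 4 + 2 + 1, so 1871^1047 ≡ 2326·948·2042·2826·1871 ≡ 3465 (mod 4189).

3465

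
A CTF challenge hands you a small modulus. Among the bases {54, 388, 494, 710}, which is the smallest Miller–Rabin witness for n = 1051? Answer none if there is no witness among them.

none

n − 1 = 1050 = 2^1 · 525, so s = 1 and d = 525.
Base 54: x_0 = 54^525 mod 1051 = 1. x_0 = 1, so 54 is not a witness.
Base 388: x_0 = 388^525 mod 1051 = 1. x_0 = 1, so 388 is not a witness.
Base 494: x_0 = 494^525 mod 1051 = 1050. x_0 = 1050 ≡ −1, so 494 is not a witness.
Base 710: x_0 = 710^525 mod 1051 = 1. x_0 = 1, so 710 is not a witness.
No listed base is a witness for 1051.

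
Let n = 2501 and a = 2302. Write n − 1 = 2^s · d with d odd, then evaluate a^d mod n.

1695

n − 1 = 2500 = 2^2 · 625, so s = 2 and d = 625.
2302^625 mod 2501 = 1695.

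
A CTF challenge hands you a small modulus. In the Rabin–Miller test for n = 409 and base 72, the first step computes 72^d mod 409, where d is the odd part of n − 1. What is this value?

143

n − 1 = 408 = 2^3 · 51, so s = 3 and d = 51.
72^51 mod 409 = 143.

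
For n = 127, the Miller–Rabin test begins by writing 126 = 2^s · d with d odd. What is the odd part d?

Halving: 126 → 63; 63 is odd.
So 126 = 2^1 · 63.

63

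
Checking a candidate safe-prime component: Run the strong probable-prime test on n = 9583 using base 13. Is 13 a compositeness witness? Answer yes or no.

yes

n − 1 = 9582 = 2^1 · 4791, so s = 1 and d = 4791.
x_0 = 13^4791 mod 9583 = 4010.
x_0 ∉ {1, 9582} and s = 1, so 13 is a Miller–Rabin witness and 9583 is composite.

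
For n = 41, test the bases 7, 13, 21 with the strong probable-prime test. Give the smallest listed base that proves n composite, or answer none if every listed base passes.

n − 1 = 40 = 2^3 · 5, so s = 3 and d = 5.
Base 7: x_0 = 7^5 mod 41 = 38. x_0 is neither 1 nor 40, so continue squaring. x_1 = 38^2 mod 41 = 9. x_2 = 9^2 mod 41 = 40. x_2 ≡ −1, so 7 is not a witness.
Base 13: x_0 = 13^5 mod 41 = 38. x_0 is neither 1 nor 40, so continue squaring. x_1 = 38^2 mod 41 = 9. x_2 = 9^2 mod 41 = 40. x_2 ≡ −1, so 13 is not a witness.
Base 21: x_0 = 21^5 mod 41 = 9. x_0 is neither 1 nor 40, so continue squaring. x_1 = 9^2 mod 41 = 40. x_1 ≡ −1, so 21 is not a witness.
No listed base is a witness for 41.

none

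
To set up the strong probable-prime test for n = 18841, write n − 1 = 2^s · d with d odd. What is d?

Halving: 18840 → 9420 → 4710 → 2355; 2355 is odd.
So 18840 = 2^3 · 2355.

2355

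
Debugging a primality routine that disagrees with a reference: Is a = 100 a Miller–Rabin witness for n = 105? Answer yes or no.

n − 1 = 104 = 2^3 · 13, so s = 3 and d = 13.
Repeated squaring mod 105: 100^1 ≡ 100, 100^2 ≡ 25, 100^4 ≡ 100, 100^8 ≡ 25.
13 = 8 + 4 + 1, so 100^13 ≡ 25·100·100 ≡ 100 (mod 105).
x_0 = 100^13 mod 105 = 100.
x_0 is neither 1 nor 104, so continue squaring.
x_1 = 100^2 mod 105 = 25.
x_2 = 25^2 mod 105 = 100.
Reached i = s−1 = 2 without hitting −1: 100 is a Miller–Rabin witness and 105 is composite.

yes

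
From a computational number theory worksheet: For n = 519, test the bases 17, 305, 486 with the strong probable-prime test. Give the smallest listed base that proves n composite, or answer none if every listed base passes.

17

n − 1 = 518 = 2^1 · 259, so s = 1 and d = 259.
Base 17: x_0 = 17^259 mod 519 = 329. x_0 ∉ {1, 518} and s = 1, so 17 is a Miller–Rabin witness and 519 is composite.
Base 305: x_0 = 305^259 mod 519 = 305. x_0 ∉ {1, 518} and s = 1, so 305 is a Miller–Rabin witness and 519 is composite.
Base 486: x_0 = 486^259 mod 519 = 486. x_0 ∉ {1, 518} and s = 1, so 486 is a Miller–Rabin witness and 519 is composite.
The smallest witness among the given bases is 17.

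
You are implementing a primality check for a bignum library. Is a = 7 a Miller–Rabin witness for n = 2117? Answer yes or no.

yes

n − 1 = 2116 = 2^2 · 529, so s = 2 and d = 529.
Repeated squaring mod 2117: 7^1 ≡ 7, 7^2 ≡ 49, 7^4 ≡ 284, 7^8 ≡ 210, 7^16 ≡ 1760, 7^32 ≡ 429, 7^64 ≡ 1979, 7^128 ≡ 2108, 7^256 ≡ 81, 7^512 ≡ 210.
529 = 512 + 16 + 1, so 7^529 ≡ 210·1760·7 ≡ 226 (mod 2117).
x_0 = 7^529 mod 2117 = 226.
x_0 is neither 1 nor 2116, so continue squaring.
x_1 = 226^2 mod 2117 = 268.
Reached i = s−1 = 1 without hitting −1: 7 is a Miller–Rabin witness and 2117 is composite.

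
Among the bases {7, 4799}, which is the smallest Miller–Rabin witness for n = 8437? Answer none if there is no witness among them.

n − 1 = 8436 = 2^2 · 2109, so s = 2 and d = 2109.
Base 7: x_0 = 7^2109 mod 8437 = 5013. x_0 is neither 1 nor 8436, so continue squaring. x_1 = 5013^2 mod 8437 = 4783. Reached i = s−1 = 1 without hitting −1: 7 is a Miller–Rabin witness and 8437 is composite.
Base 4799: x_0 = 4799^2109 mod 8437 = 3788. x_0 is neither 1 nor 8436, so continue squaring. x_1 = 3788^2 mod 8437 = 6044. Reached i = s−1 = 1 without hitting −1: 4799 is a Miller–Rabin witness and 8437 is composite.
The smallest witness among the given bases is 7.

7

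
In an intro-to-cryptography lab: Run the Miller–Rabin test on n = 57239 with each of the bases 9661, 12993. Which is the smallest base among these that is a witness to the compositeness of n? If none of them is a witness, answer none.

n − 1 = 57238 = 2^1 · 28619, so s = 1 and d = 28619.
Base 9661: x_0 = 9661^28619 mod 57239 = 17011. x_0 ∉ {1, 57238} and s = 1, so 9661 is a Miller–Rabin witness and 57239 is composite.
Base 12993: x_0 = 12993^28619 mod 57239 = 52830. x_0 ∉ {1, 57238} and s = 1, so 12993 is a Miller–Rabin witness and 57239 is composite.
The smallest witness among the given bases is 9661.

9661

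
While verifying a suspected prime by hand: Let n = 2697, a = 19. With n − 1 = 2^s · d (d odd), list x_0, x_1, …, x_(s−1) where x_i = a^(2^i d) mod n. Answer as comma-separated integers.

193, 2188, 169

n − 1 = 2696 = 2^3 · 337, so s = 3 and d = 337.
x_0 = 19^337 mod 2697 = 193.
x_1 = 193^2 mod 2697 = 2188.
x_2 = 2188^2 mod 2697 = 169.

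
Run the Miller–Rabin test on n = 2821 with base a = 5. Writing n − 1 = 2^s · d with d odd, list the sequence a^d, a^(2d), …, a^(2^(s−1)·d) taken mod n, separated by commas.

n − 1 = 2820 = 2^2 · 705, so s = 2 and d = 705.
x_0 = 5^705 mod 2821 = 993.
x_1 = 993^2 mod 2821 = 1520.

993, 1520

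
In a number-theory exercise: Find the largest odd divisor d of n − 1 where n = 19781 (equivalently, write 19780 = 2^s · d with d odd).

Halving: 19780 → 9890 → 4945; 4945 is odd.
So 19780 = 2^2 · 4945.

4945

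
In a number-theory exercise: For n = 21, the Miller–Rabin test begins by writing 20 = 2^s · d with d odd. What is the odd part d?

5

Halving: 20 → 10 → 5; 5 is odd.
So 20 = 2^2 · 5.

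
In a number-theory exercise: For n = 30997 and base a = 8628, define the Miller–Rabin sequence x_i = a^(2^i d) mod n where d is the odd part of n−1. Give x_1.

28964

n − 1 = 30996 = 2^2 · 7749, so s = 2 and d = 7749.
x_0 = 8628^7749 mod 30997 = 22044.
x_1 = 22044^2 mod 30997 = 28964.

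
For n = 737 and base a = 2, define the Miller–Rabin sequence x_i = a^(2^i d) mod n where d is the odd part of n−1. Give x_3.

456

n − 1 = 736 = 2^5 · 23, so s = 5 and d = 23.
x_0 = 2^23 mod 737 = 74.
x_1 = 74^2 mod 737 = 317.
x_2 = 317^2 mod 737 = 257.
x_3 = 257^2 mod 737 = 456.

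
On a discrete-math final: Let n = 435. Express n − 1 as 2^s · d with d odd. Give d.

Halving: 434 → 217; 217 is odd.
So 434 = 2^1 · 217.

217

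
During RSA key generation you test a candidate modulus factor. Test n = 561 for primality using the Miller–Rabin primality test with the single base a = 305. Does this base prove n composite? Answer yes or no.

n − 1 = 560 = 2^4 · 35, so s = 4 and d = 35.
x_0 = 305^35 mod 561 = 560.
x_0 = 560 ≡ −1, so 305 is not a witness.

no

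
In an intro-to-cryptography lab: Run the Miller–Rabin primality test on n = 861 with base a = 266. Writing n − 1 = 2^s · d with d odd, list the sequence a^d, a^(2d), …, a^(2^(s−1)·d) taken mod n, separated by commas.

665, 532

n − 1 = 860 = 2^2 · 215, so s = 2 and d = 215.
x_0 = 266^215 mod 861 = 665.
x_1 = 665^2 mod 861 = 532.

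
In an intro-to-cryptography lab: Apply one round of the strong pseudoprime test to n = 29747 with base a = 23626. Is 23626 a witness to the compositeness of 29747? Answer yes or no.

n − 1 = 29746 = 2^1 · 14873, so s = 1 and d = 14873.
x_0 = 23626^14873 mod 29747 = 2547.
x_0 ∉ {1, 29746} and s = 1, so 23626 is a Miller–Rabin witness and 29747 is composite.

yes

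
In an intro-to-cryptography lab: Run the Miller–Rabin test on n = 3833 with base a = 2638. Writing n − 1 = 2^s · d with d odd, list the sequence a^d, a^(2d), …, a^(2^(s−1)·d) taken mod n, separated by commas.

n − 1 = 3832 = 2^3 · 479, so s = 3 and d = 479.
x_0 = 2638^479 mod 3833 = 807.
x_1 = 807^2 mod 3833 = 3472.
x_2 = 3472^2 mod 3833 = 3832.

807, 3472, 3832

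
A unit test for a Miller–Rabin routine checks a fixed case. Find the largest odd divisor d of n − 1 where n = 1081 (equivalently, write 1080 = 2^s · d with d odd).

Halving: 1080 → 540 → 270 → 135; 135 is odd.
So 1080 = 2^3 · 135.

135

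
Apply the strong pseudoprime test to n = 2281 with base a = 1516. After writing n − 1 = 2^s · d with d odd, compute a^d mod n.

1595

n − 1 = 2280 = 2^3 · 285, so s = 3 and d = 285.
Repeated squaring mod 2281: 1516^1 ≡ 1516, 1516^2 ≡ 1289, 1516^4 ≡ 953, 1516^8 ≡ 371, 1516^16 ≡ 781, 1516^32 ≡ 934, 1516^64 ≡ 1014, 1516^128 ≡ 1746, 1516^256 ≡ 1100.
285 = 256 + 16 + 8 + 4 + 1, so 1516^285 ≡ 1100·781·371·953·1516 ≡ 1595 (mod 2281).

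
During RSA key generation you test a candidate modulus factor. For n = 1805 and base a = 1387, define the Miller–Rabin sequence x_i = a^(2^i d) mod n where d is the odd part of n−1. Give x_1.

n − 1 = 1804 = 2^2 · 451, so s = 2 and d = 451.
x_0 = 1387^451 mod 1805 = 1083.
x_1 = 1083^2 mod 1805 = 1444.

1444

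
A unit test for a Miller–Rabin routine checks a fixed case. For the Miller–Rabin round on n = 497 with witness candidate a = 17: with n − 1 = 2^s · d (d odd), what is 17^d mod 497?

17

n − 1 = 496 = 2^4 · 31, so s = 4 and d = 31.
By repeated squaring, 17^31 ≡ 17 (mod 497).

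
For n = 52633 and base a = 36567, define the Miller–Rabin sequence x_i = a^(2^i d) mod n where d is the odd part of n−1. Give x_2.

n − 1 = 52632 = 2^3 · 6579, so s = 3 and d = 6579.
x_0 = 36567^6579 mod 52633 = 33991.
x_1 = 33991^2 mod 52633 = 41098.
x_2 = 41098^2 mod 52633 = 1.

1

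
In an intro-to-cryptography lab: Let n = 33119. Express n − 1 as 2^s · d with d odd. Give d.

16559

Halving: 33118 → 16559; 16559 is odd.
So 33118 = 2^1 · 16559.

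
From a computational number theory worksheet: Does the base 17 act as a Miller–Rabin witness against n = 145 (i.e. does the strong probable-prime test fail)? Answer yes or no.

no

n − 1 = 144 = 2^4 · 9, so s = 4 and d = 9.
x_0 = 17^9 mod 145 = 17.
x_0 is neither 1 nor 144, so continue squaring.
x_1 = 17^2 mod 145 = 144.
x_1 ≡ −1, so 17 is not a witness.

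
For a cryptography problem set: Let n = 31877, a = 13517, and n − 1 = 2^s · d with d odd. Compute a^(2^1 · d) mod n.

n − 1 = 31876 = 2^2 · 7969, so s = 2 and d = 7969.
x_0 = 13517^7969 mod 31877 = 975.
x_1 = 975^2 mod 31877 = 26192.

26192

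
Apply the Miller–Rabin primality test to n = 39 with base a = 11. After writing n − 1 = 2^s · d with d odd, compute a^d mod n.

2

n − 1 = 38 = 2^1 · 19, so s = 1 and d = 19.
11^19 mod 39 = 2.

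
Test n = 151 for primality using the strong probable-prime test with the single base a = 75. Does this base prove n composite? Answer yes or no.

no

n − 1 = 150 = 2^1 · 75, so s = 1 and d = 75.
x_0 = 75^75 mod 151 = 150.
x_0 = 150 ≡ −1, so 75 is not a witness.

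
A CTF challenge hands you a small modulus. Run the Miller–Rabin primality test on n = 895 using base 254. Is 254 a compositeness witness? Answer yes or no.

n − 1 = 894 = 2^1 · 447, so s = 1 and d = 447.
Repeated squaring mod 895: 254^1 ≡ 254, 254^2 ≡ 76, 254^4 ≡ 406, 254^8 ≡ 156, 254^16 ≡ 171, 254^32 ≡ 601, 254^64 ≡ 516, 254^128 ≡ 441, 254^256 ≡ 266.
447 = 256 + 128 + 32 + 16 + 8 + 4 + 2 + 1, so 254^447 ≡ 266·441·601·171·156·406·76·254 ≡ 434 (mod 895).
x_0 = 254^447 mod 895 = 434.
x_0 ∉ {1, 894} and s = 1, so 254 is a Miller–Rabin witness and 895 is composite.

yes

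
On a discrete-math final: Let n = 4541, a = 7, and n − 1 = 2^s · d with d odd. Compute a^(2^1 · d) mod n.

4172

n − 1 = 4540 = 2^2 · 1135, so s = 2 and d = 1135.
Repeated squaring mod 4541: 7^1 ≡ 7, 7^2 ≡ 49, 7^4 ≡ 2401, 7^8 ≡ 2272, 7^16 ≡ 3408, 7^32 ≡ 3127, 7^64 ≡ 1356, 7^128 ≡ 4172, 7^256 ≡ 4472, 7^512 ≡ 220, 7^1024 ≡ 2990.
1135 = 1024 + 64 + 32 + 8 + 4 + 2 + 1, so 7^1135 ≡ 2990·1356·3127·2272·2401·49·7 ≡ 3902 (mod 4541).
x_0 = 3902.
x_1 = 3902^2 mod 4541 = 4172.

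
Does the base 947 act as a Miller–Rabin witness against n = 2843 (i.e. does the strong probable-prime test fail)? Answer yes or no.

n − 1 = 2842 = 2^1 · 1421, so s = 1 and d = 1421.
Repeated squaring mod 2843: 947^1 ≡ 947, 947^2 ≡ 1264, 947^4 ≡ 2773, 947^8 ≡ 2057, 947^16 ≡ 865, 947^32 ≡ 516, 947^64 ≡ 1857, 947^128 ≡ 2733, 947^256 ≡ 728, 947^512 ≡ 1186, 947^1024 ≡ 2154.
1421 = 1024 + 256 + 128 + 8 + 4 + 1, so 947^1421 ≡ 2154·728·2733·2057·2773·947 ≡ 1 (mod 2843).
x_0 = 947^1421 mod 2843 = 1.
x_0 = 1, so 947 is not a witness.

no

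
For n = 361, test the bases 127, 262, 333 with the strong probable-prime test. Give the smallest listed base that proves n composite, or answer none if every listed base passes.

n − 1 = 360 = 2^3 · 45, so s = 3 and d = 45.
Base 127: x_0 = 127^45 mod 361 = 360. x_0 = 360 ≡ −1, so 127 is not a witness.
Base 262: x_0 = 262^45 mod 361 = 360. x_0 = 360 ≡ −1, so 262 is not a witness.
Base 333: x_0 = 333^45 mod 361 = 360. x_0 = 360 ≡ −1, so 333 is not a witness.
No listed base is a witness for 361.

none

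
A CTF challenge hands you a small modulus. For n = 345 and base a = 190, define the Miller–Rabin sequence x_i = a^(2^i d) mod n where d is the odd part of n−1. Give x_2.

n − 1 = 344 = 2^3 · 43, so s = 3 and d = 43.
x_0 = 190^43 mod 345 = 280.
x_1 = 280^2 mod 345 = 85.
x_2 = 85^2 mod 345 = 325.

325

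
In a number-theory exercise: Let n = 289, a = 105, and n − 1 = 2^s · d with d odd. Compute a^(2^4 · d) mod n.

69

n − 1 = 288 = 2^5 · 9, so s = 5 and d = 9.
Repeated squaring mod 289: 105^1 ≡ 105, 105^2 ≡ 43, 105^4 ≡ 115, 105^8 ≡ 220.
9 = 8 + 1, so 105^9 ≡ 220·105 ≡ 269 (mod 289).
x_0 = 269.
x_1 = 269^2 mod 289 = 111.
x_2 = 111^2 mod 289 = 183.
x_3 = 183^2 mod 289 = 254.
x_4 = 254^2 mod 289 = 69.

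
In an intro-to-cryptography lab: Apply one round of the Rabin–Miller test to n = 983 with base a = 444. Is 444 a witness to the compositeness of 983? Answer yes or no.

n − 1 = 982 = 2^1 · 491, so s = 1 and d = 491.
x_0 = 444^491 mod 983 = 1.
x_0 = 1, so 444 is not a witness.

no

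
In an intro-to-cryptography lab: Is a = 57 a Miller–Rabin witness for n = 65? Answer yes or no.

no

n − 1 = 64 = 2^6 · 1, so s = 6 and d = 1.
x_0 = 57^1 mod 65 = 57.
x_0 is neither 1 nor 64, so continue squaring.
x_1 = 57^2 mod 65 = 64.
x_1 ≡ −1, so 57 is not a witness.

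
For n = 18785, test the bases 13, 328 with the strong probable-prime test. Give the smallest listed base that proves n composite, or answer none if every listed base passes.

n − 1 = 18784 = 2^5 · 587, so s = 5 and d = 587.
Base 13: x_0 = 13^587 mod 18785 = 8827. x_0 is neither 1 nor 18784, so continue squaring. x_1 = 8827^2 mod 18785 = 14534. x_2 = 14534^2 mod 18785 = 18616. x_3 = 18616^2 mod 18785 = 9776. x_4 = 9776^2 mod 18785 = 10881. Reached i = s−1 = 4 without hitting −1: 13 is a Miller–Rabin witness and 18785 is composite.
Base 328: x_0 = 328^587 mod 18785 = 13152. x_0 is neither 1 nor 18784, so continue squaring. x_1 = 13152^2 mod 18785 = 2824. x_2 = 2824^2 mod 18785 = 10136. x_3 = 10136^2 mod 18785 = 3331. x_4 = 3331^2 mod 18785 = 12411. Reached i = s−1 = 4 without hitting −1: 328 is a Miller–Rabin witness and 18785 is composite.
The smallest witness among the given bases is 13.

13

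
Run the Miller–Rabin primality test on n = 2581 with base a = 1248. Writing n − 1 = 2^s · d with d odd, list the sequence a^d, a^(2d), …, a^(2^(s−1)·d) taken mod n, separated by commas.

929, 987

n − 1 = 2580 = 2^2 · 645, so s = 2 and d = 645.
x_0 = 1248^645 mod 2581 = 929.
x_1 = 929^2 mod 2581 = 987.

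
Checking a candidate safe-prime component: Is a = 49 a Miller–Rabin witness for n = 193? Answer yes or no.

no

n − 1 = 192 = 2^6 · 3, so s = 6 and d = 3.
x_0 = 49^3 mod 193 = 112.
x_0 is neither 1 nor 192, so continue squaring.
x_1 = 112^2 mod 193 = 192.
x_1 ≡ −1, so 49 is not a witness.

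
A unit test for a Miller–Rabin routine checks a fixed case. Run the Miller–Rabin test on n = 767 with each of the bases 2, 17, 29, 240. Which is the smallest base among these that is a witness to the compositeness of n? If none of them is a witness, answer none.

n − 1 = 766 = 2^1 · 383, so s = 1 and d = 383.
Base 2: x_0 = 2^383 mod 767 = 644. x_0 ∉ {1, 766} and s = 1, so 2 is a Miller–Rabin witness and 767 is composite.
Base 17: x_0 = 17^383 mod 767 = 374. x_0 ∉ {1, 766} and s = 1, so 17 is a Miller–Rabin witness and 767 is composite.
Base 29: x_0 = 29^383 mod 767 = 425. x_0 ∉ {1, 766} and s = 1, so 29 is a Miller–Rabin witness and 767 is composite.
Base 240: x_0 = 240^383 mod 767 = 674. x_0 ∉ {1, 766} and s = 1, so 240 is a Miller–Rabin witness and 767 is composite.
The smallest witness among the given bases is 2.

2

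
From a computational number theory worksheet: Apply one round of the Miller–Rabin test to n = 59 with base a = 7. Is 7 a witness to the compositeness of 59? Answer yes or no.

no

n − 1 = 58 = 2^1 · 29, so s = 1 and d = 29.
By repeated squaring, 7^29 ≡ 1 (mod 59).
x_0 = 7^29 mod 59 = 1.
x_0 = 1, so 7 is not a witness.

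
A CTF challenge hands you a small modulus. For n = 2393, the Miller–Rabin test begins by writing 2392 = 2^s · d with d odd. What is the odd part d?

299

Halving: 2392 → 1196 → 598 → 299; 299 is odd.
So 2392 = 2^3 · 299.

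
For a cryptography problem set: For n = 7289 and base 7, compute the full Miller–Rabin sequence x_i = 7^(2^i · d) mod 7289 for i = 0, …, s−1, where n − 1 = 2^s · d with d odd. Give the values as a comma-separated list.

3601, 70, 4900

n − 1 = 7288 = 2^3 · 911, so s = 3 and d = 911.
x_0 = 7^911 mod 7289 = 3601.
x_1 = 3601^2 mod 7289 = 70.
x_2 = 70^2 mod 7289 = 4900.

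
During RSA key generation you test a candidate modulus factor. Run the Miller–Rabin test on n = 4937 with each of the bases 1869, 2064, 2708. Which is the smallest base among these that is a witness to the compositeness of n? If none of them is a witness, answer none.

none

n − 1 = 4936 = 2^3 · 617, so s = 3 and d = 617.
Base 1869: x_0 = 1869^617 mod 4937 = 95. x_0 is neither 1 nor 4936, so continue squaring. x_1 = 95^2 mod 4937 = 4088. x_2 = 4088^2 mod 4937 = 4936. x_2 ≡ −1, so 1869 is not a witness.
Base 2064: x_0 = 2064^617 mod 4937 = 1663. x_0 is neither 1 nor 4936, so continue squaring. x_1 = 1663^2 mod 4937 = 849. x_2 = 849^2 mod 4937 = 4936. x_2 ≡ −1, so 2064 is not a witness.
Base 2708: x_0 = 2708^617 mod 4937 = 4936. x_0 = 4936 ≡ −1, so 2708 is not a witness.
No listed base is a witness for 4937.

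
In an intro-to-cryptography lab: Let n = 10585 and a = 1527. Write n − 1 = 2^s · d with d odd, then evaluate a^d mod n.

n − 1 = 10584 = 2^3 · 1323, so s = 3 and d = 1323.
By repeated squaring, 1527^1323 ≡ 1433 (mod 10585).

1433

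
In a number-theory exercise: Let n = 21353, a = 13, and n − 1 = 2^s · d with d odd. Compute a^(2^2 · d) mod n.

11871

n − 1 = 21352 = 2^3 · 2669, so s = 3 and d = 2669.
x_0 = 13^2669 mod 21353 = 11007.
x_1 = 11007^2 mod 21353 = 18480.
x_2 = 18480^2 mod 21353 = 11871.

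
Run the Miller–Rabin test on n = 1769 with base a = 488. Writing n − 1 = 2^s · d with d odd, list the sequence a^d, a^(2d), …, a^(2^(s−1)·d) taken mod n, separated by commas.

915, 488, 1098

n − 1 = 1768 = 2^3 · 221, so s = 3 and d = 221.
x_0 = 488^221 mod 1769 = 915.
x_1 = 915^2 mod 1769 = 488.
x_2 = 488^2 mod 1769 = 1098.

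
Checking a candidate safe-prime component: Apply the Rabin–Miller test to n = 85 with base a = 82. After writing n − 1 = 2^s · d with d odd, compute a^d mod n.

12

n − 1 = 84 = 2^2 · 21, so s = 2 and d = 21.
82^21 mod 85 = 12.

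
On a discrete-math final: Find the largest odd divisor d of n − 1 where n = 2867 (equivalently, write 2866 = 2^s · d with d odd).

1433

Halving: 2866 → 1433; 1433 is odd.
So 2866 = 2^1 · 1433.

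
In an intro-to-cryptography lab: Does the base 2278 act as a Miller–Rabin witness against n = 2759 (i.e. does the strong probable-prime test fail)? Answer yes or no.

yes

n − 1 = 2758 = 2^1 · 1379, so s = 1 and d = 1379.
Repeated squaring mod 2759: 2278^1 ≡ 2278, 2278^2 ≡ 2364, 2278^4 ≡ 1521, 2278^8 ≡ 1399, 2278^16 ≡ 1070, 2278^32 ≡ 2674, 2278^64 ≡ 1707, 2278^128 ≡ 345, 2278^256 ≡ 388, 2278^512 ≡ 1558, 2278^1024 ≡ 2203.
1379 = 1024 + 256 + 64 + 32 + 2 + 1, so 2278^1379 ≡ 2203·388·1707·2674·2364·2278 ≡ 618 (mod 2759).
x_0 = 2278^1379 mod 2759 = 618.
x_0 ∉ {1, 2758} and s = 1, so 2278 is a Miller–Rabin witness and 2759 is composite.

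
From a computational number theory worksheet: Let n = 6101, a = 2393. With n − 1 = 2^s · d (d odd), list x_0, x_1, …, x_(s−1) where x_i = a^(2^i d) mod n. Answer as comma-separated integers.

n − 1 = 6100 = 2^2 · 1525, so s = 2 and d = 1525.
x_0 = 2393^1525 mod 6101 = 5854.
x_1 = 5854^2 mod 6101 = 6100.

5854, 6100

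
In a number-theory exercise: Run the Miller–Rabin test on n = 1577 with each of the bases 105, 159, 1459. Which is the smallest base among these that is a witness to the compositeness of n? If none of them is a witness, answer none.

n − 1 = 1576 = 2^3 · 197, so s = 3 and d = 197.
Base 105: x_0 = 105^197 mod 1577 = 1028. x_0 is neither 1 nor 1576, so continue squaring. x_1 = 1028^2 mod 1577 = 194. x_2 = 194^2 mod 1577 = 1365. Reached i = s−1 = 2 without hitting −1: 105 is a Miller–Rabin witness and 1577 is composite.
Base 159: x_0 = 159^197 mod 1577 = 1132. x_0 is neither 1 nor 1576, so continue squaring. x_1 = 1132^2 mod 1577 = 900. x_2 = 900^2 mod 1577 = 999. Reached i = s−1 = 2 without hitting −1: 159 is a Miller–Rabin witness and 1577 is composite.
Base 1459: x_0 = 1459^197 mod 1577 = 204. x_0 is neither 1 nor 1576, so continue squaring. x_1 = 204^2 mod 1577 = 614. x_2 = 614^2 mod 1577 = 93. Reached i = s−1 = 2 without hitting −1: 1459 is a Miller–Rabin witness and 1577 is composite.
The smallest witness among the given bases is 105.

105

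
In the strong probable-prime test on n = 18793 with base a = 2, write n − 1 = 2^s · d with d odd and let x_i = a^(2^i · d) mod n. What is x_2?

n − 1 = 18792 = 2^3 · 2349, so s = 3 and d = 2349.
x_0 = 2^2349 mod 18793 = 15234.
x_1 = 15234^2 mod 18793 = 18792.
x_2 = 18792^2 mod 18793 = 1.

1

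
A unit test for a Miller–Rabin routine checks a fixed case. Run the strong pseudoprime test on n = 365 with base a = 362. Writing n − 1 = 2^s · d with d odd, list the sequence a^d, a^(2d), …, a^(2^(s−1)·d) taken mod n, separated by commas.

n − 1 = 364 = 2^2 · 91, so s = 2 and d = 91.
x_0 = 362^91 mod 365 = 3.
x_1 = 3^2 mod 365 = 9.

3, 9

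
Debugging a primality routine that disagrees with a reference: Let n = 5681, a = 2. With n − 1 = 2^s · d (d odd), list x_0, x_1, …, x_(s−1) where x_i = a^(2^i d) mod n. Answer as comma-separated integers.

1181, 2916, 4280, 2856

n − 1 = 5680 = 2^4 · 355, so s = 4 and d = 355.
x_0 = 2^355 mod 5681 = 1181.
x_1 = 1181^2 mod 5681 = 2916.
x_2 = 2916^2 mod 5681 = 4280.
x_3 = 4280^2 mod 5681 = 2856.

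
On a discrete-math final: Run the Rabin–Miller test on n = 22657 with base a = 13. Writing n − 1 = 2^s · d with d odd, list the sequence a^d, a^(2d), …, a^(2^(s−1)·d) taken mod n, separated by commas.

6876, 16874, 1357, 6232, 3726, 16992, 9913

n − 1 = 22656 = 2^7 · 177, so s = 7 and d = 177.
x_0 = 13^177 mod 22657 = 6876.
x_1 = 6876^2 mod 22657 = 16874.
x_2 = 16874^2 mod 22657 = 1357.
x_3 = 1357^2 mod 22657 = 6232.
x_4 = 6232^2 mod 22657 = 3726.
x_5 = 3726^2 mod 22657 = 16992.
x_6 = 16992^2 mod 22657 = 9913.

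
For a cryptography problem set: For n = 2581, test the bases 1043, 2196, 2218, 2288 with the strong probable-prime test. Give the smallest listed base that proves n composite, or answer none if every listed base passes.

1043

n − 1 = 2580 = 2^2 · 645, so s = 2 and d = 645.
Base 1043: x_0 = 1043^645 mod 2581 = 2203. x_0 is neither 1 nor 2580, so continue squaring. x_1 = 2203^2 mod 2581 = 929. Reached i = s−1 = 1 without hitting −1: 1043 is a Miller–Rabin witness and 2581 is composite.
Base 2196: x_0 = 2196^645 mod 2581 = 775. x_0 is neither 1 nor 2580, so continue squaring. x_1 = 775^2 mod 2581 = 1833. Reached i = s−1 = 1 without hitting −1: 2196 is a Miller–Rabin witness and 2581 is composite.
Base 2218: x_0 = 2218^645 mod 2581 = 362. x_0 is neither 1 nor 2580, so continue squaring. x_1 = 362^2 mod 2581 = 1994. Reached i = s−1 = 1 without hitting −1: 2218 is a Miller–Rabin witness and 2581 is composite.
Base 2288: x_0 = 2288^645 mod 2581 = 1099. x_0 is neither 1 nor 2580, so continue squaring. x_1 = 1099^2 mod 2581 = 2474. Reached i = s−1 = 1 without hitting −1: 2288 is a Miller–Rabin witness and 2581 is composite.
The smallest witness among the given bases is 1043.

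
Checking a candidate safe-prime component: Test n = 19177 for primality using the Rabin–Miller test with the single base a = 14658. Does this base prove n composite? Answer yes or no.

yes

n − 1 = 19176 = 2^3 · 2397, so s = 3 and d = 2397.
Repeated squaring mod 19177: 14658^1 ≡ 14658, 14658^2 ≡ 17033, 14658^4 ≡ 13433, 14658^8 ≡ 9096, 14658^16 ≡ 7638, 14658^32 ≡ 2610, 14658^64 ≡ 4265, 14658^128 ≡ 10429, 14658^256 ≡ 11274, 14658^512 ≡ 17097, 14658^1024 ≡ 11575, 14658^2048 ≡ 10103.
2397 = 2048 + 256 + 64 + 16 + 8 + 4 + 1, so 14658^2397 ≡ 10103·11274·4265·7638·9096·13433·14658 ≡ 9939 (mod 19177).
x_0 = 14658^2397 mod 19177 = 9939.
x_0 is neither 1 nor 19176, so continue squaring.
x_1 = 9939^2 mod 19177 = 2994.
x_2 = 2994^2 mod 19177 = 8377.
Reached i = s−1 = 2 without hitting −1: 14658 is a Miller–Rabin witness and 19177 is composite.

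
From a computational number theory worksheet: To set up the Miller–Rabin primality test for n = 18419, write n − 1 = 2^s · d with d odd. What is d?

9209

Halving: 18418 → 9209; 9209 is odd.
So 18418 = 2^1 · 9209.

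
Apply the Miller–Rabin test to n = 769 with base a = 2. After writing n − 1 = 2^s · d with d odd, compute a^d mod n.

8

n − 1 = 768 = 2^8 · 3, so s = 8 and d = 3.
2^3 mod 769 = 8.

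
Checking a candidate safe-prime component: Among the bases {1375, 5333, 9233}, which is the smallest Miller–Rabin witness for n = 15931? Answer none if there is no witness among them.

1375

n − 1 = 15930 = 2^1 · 7965, so s = 1 and d = 7965.
Base 1375: x_0 = 1375^7965 mod 15931 = 4935. x_0 ∉ {1, 15930} and s = 1, so 1375 is a Miller–Rabin witness and 15931 is composite.
Base 5333: x_0 = 5333^7965 mod 15931 = 13891. x_0 ∉ {1, 15930} and s = 1, so 5333 is a Miller–Rabin witness and 15931 is composite.
Base 9233: x_0 = 9233^7965 mod 15931 = 12839. x_0 ∉ {1, 15930} and s = 1, so 9233 is a Miller–Rabin witness and 15931 is composite.
The smallest witness among the given bases is 1375.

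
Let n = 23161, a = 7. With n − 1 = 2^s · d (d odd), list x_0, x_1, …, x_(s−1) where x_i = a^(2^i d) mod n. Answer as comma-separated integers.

6138, 15258, 15353

n − 1 = 23160 = 2^3 · 2895, so s = 3 and d = 2895.
x_0 = 7^2895 mod 23161 = 6138.
x_1 = 6138^2 mod 23161 = 15258.
x_2 = 15258^2 mod 23161 = 15353.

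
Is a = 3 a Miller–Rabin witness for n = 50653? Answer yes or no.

n − 1 = 50652 = 2^2 · 12663, so s = 2 and d = 12663.
x_0 = 3^12663 mod 50653 = 38849.
x_0 is neither 1 nor 50652, so continue squaring.
x_1 = 38849^2 mod 50653 = 38666.
Reached i = s−1 = 1 without hitting −1: 3 is a Miller–Rabin witness and 50653 is composite.

yes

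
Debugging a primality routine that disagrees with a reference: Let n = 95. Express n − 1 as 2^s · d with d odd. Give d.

47

Halving: 94 → 47; 47 is odd.
So 94 = 2^1 · 47.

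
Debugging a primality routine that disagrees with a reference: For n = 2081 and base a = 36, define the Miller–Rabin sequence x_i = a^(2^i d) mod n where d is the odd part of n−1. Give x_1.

1213

n − 1 = 2080 = 2^5 · 65, so s = 5 and d = 65.
By repeated squaring, 36^65 ≡ 1356 (mod 2081).
x_0 = 1356.
x_1 = 1356^2 mod 2081 = 1213.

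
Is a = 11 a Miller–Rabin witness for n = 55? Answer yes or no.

yes

n − 1 = 54 = 2^1 · 27, so s = 1 and d = 27.
Repeated squaring mod 55: 11^1 ≡ 11, 11^2 ≡ 11, 11^4 ≡ 11, 11^8 ≡ 11, 11^16 ≡ 11.
27 = 16 + 8 + 2 + 1, so 11^27 ≡ 11·11·11·11 ≡ 11 (mod 55).
x_0 = 11^27 mod 55 = 11.
x_0 ∉ {1, 54} and s = 1, so 11 is a Miller–Rabin witness and 55 is composite.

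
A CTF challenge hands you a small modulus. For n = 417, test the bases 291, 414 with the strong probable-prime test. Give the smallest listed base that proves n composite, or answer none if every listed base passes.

n − 1 = 416 = 2^5 · 13, so s = 5 and d = 13.
Base 291: x_0 = 291^13 mod 417 = 294. x_0 is neither 1 nor 416, so continue squaring. x_1 = 294^2 mod 417 = 117. x_2 = 117^2 mod 417 = 345. x_3 = 345^2 mod 417 = 180. x_4 = 180^2 mod 417 = 291. Reached i = s−1 = 4 without hitting −1: 291 is a Miller–Rabin witness and 417 is composite.
Base 414: x_0 = 414^13 mod 417 = 285. x_0 is neither 1 nor 416, so continue squaring. x_1 = 285^2 mod 417 = 327. x_2 = 327^2 mod 417 = 177. x_3 = 177^2 mod 417 = 54. x_4 = 54^2 mod 417 = 414. Reached i = s−1 = 4 without hitting −1: 414 is a Miller–Rabin witness and 417 is composite.
The smallest witness among the given bases is 291.

291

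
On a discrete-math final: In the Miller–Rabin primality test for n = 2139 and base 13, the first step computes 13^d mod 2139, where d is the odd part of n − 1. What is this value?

n − 1 = 2138 = 2^1 · 1069, so s = 1 and d = 1069.
13^1069 mod 2139 = 238.

238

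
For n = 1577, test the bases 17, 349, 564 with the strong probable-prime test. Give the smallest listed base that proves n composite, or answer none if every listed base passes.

17

n − 1 = 1576 = 2^3 · 197, so s = 3 and d = 197.
Base 17: x_0 = 17^197 mod 1577 = 1320. x_0 is neither 1 nor 1576, so continue squaring. x_1 = 1320^2 mod 1577 = 1392. x_2 = 1392^2 mod 1577 = 1108. Reached i = s−1 = 2 without hitting −1: 17 is a Miller–Rabin witness and 1577 is composite.
Base 349: x_0 = 349^197 mod 1577 = 1569. x_0 is neither 1 nor 1576, so continue squaring. x_1 = 1569^2 mod 1577 = 64. x_2 = 64^2 mod 1577 = 942. Reached i = s−1 = 2 without hitting −1: 349 is a Miller–Rabin witness and 1577 is composite.
Base 564: x_0 = 564^197 mod 1577 = 174. x_0 is neither 1 nor 1576, so continue squaring. x_1 = 174^2 mod 1577 = 313. x_2 = 313^2 mod 1577 = 195. Reached i = s−1 = 2 without hitting −1: 564 is a Miller–Rabin witness and 1577 is composite.
The smallest witness among the given bases is 17.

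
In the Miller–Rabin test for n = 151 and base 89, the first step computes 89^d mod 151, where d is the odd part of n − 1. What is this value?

150

n − 1 = 150 = 2^1 · 75, so s = 1 and d = 75.
By repeated squaring, 89^75 ≡ 150 (mod 151).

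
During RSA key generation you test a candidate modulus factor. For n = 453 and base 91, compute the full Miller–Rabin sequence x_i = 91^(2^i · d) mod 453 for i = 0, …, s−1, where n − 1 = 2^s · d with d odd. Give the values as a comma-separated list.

400, 91

n − 1 = 452 = 2^2 · 113, so s = 2 and d = 113.
x_0 = 91^113 mod 453 = 400.
x_1 = 400^2 mod 453 = 91.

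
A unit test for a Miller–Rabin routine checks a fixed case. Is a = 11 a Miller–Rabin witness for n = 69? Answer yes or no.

yes

n − 1 = 68 = 2^2 · 17, so s = 2 and d = 17.
x_0 = 11^17 mod 69 = 14.
x_0 is neither 1 nor 68, so continue squaring.
x_1 = 14^2 mod 69 = 58.
Reached i = s−1 = 1 without hitting −1: 11 is a Miller–Rabin witness and 69 is composite.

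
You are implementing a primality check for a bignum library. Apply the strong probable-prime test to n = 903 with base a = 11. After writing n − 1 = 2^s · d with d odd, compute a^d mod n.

n − 1 = 902 = 2^1 · 451, so s = 1 and d = 451.
Repeated squaring mod 903: 11^1 ≡ 11, 11^2 ≡ 121, 11^4 ≡ 193, 11^8 ≡ 226, 11^16 ≡ 508, 11^32 ≡ 709, 11^64 ≡ 613, 11^128 ≡ 121, 11^256 ≡ 193.
451 = 256 + 128 + 64 + 2 + 1, so 11^451 ≡ 193·121·613·121·11 ≡ 557 (mod 903).

557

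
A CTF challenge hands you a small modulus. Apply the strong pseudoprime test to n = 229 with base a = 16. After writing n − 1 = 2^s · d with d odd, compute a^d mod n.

n − 1 = 228 = 2^2 · 57, so s = 2 and d = 57.
16^57 mod 229 = 1.

1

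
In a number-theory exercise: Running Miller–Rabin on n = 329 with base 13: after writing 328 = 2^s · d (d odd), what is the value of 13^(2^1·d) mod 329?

n − 1 = 328 = 2^3 · 41, so s = 3 and d = 41.
x_0 = 13^41 mod 329 = 20.
x_1 = 20^2 mod 329 = 71.

71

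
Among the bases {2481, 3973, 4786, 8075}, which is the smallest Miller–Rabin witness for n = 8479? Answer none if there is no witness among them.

n − 1 = 8478 = 2^1 · 4239, so s = 1 and d = 4239.
Base 2481: x_0 = 2481^4239 mod 8479 = 7262. x_0 ∉ {1, 8478} and s = 1, so 2481 is a Miller–Rabin witness and 8479 is composite.
Base 3973: x_0 = 3973^4239 mod 8479 = 1609. x_0 ∉ {1, 8478} and s = 1, so 3973 is a Miller–Rabin witness and 8479 is composite.
Base 4786: x_0 = 4786^4239 mod 8479 = 8137. x_0 ∉ {1, 8478} and s = 1, so 4786 is a Miller–Rabin witness and 8479 is composite.
Base 8075: x_0 = 8075^4239 mod 8479 = 5498. x_0 ∉ {1, 8478} and s = 1, so 8075 is a Miller–Rabin witness and 8479 is composite.
The smallest witness among the given bases is 2481.

2481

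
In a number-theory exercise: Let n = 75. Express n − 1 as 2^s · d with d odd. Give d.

Halving: 74 → 37; 37 is odd.
So 74 = 2^1 · 37.

37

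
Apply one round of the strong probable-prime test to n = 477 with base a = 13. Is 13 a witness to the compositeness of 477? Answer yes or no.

yes

n − 1 = 476 = 2^2 · 119, so s = 2 and d = 119.
x_0 = 13^119 mod 477 = 169.
x_0 is neither 1 nor 476, so continue squaring.
x_1 = 169^2 mod 477 = 418.
Reached i = s−1 = 1 without hitting −1: 13 is a Miller–Rabin witness and 477 is composite.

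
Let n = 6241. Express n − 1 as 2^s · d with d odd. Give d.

Halving: 6240 → 3120 → 1560 → 780 → 390 → 195; 195 is odd.
So 6240 = 2^5 · 195.

195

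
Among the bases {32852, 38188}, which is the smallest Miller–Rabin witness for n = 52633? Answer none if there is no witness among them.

none

n − 1 = 52632 = 2^3 · 6579, so s = 3 and d = 6579.
Base 32852: x_0 = 32852^6579 mod 52633 = 1. x_0 = 1, so 32852 is not a witness.
Base 38188: x_0 = 38188^6579 mod 52633 = 52632. x_0 = 52632 ≡ −1, so 38188 is not a witness.
No listed base is a witness for 52633.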